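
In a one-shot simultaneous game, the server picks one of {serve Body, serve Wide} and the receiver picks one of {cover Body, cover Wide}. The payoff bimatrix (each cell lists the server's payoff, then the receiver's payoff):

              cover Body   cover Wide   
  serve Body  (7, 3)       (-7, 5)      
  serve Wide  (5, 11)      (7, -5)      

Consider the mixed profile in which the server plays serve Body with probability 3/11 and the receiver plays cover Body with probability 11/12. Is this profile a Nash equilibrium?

No

Given the server's mix p = 3/11, the receiver's payoff from cover Body is 97/11 but from cover Wide is -25/11. The receiver strictly prefers cover Body, so the receiver would not mix.
So the proposed profile is not a Nash equilibrium.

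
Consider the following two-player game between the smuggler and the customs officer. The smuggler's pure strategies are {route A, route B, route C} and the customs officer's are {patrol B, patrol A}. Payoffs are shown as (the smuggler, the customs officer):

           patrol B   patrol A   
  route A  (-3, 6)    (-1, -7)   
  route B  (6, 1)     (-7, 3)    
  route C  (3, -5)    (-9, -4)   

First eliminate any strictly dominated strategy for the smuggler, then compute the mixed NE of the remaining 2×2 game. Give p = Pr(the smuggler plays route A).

The smuggler's strategy route C is strictly dominated by route B: 6 > 3 and -7 > -9. Eliminate route C.
In a mixed equilibrium the customs officer is indifferent between patrol B and patrol A; this condition fixes p.
  the customs officer's payoff to patrol B: p·6 + (1−p)·1 = 5p + 1
  the customs officer's payoff to patrol A: p·(-7) + (1−p)·3 = -10p + 3
  5p + 1 = -10p + 3  ⇒  15p = 2  ⇒  p = 2/15.

p = 2/15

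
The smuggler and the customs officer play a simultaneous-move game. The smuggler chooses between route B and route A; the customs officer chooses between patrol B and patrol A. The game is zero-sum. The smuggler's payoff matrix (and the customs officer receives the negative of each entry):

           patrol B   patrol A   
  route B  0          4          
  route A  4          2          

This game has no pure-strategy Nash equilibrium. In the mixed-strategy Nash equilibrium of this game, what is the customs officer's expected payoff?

The customs officer's indifference between patrol B and patrol A determines the smuggler's mixing probability p:
  the customs officer's payoff from patrol B: p·0 + (1−p)·(-4) = 4p - 4
  the customs officer's payoff from patrol A: p·(-4) + (1−p)·(-2) = -2p - 2
  4p - 4 = -2p - 2  ⇒  6p = 2  ⇒  p = 1/3.
At equilibrium the customs officer is indifferent across columns, so the customs officer's payoff equals the payoff from patrol B: (1/3)·0 + (2/3)·(-4) = -8/3.

-8/3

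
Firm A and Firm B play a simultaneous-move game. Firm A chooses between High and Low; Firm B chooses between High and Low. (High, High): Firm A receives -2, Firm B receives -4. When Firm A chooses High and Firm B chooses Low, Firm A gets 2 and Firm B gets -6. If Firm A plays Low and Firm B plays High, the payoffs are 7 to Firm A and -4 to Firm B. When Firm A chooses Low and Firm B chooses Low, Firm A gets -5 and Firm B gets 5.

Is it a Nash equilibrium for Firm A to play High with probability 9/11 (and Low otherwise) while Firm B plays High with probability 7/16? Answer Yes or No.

Check Firm B's indifference given Firm A's mix p = 9/11:
  payoff from High = -4; payoff from Low = -4 — equal.
Check Firm A's indifference given Firm B's mix q = 7/16:
  payoff from High = 1/4; payoff from Low = 1/4 — equal.
Both players are indifferent, so neither can profitably deviate.

Yes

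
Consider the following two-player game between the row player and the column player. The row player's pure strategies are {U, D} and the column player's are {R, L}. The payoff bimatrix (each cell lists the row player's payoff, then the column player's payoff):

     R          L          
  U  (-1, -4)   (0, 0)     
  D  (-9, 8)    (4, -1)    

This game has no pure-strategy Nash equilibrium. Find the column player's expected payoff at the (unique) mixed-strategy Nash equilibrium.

Set the column player's expected payoff from R equal to that from L:
  the column player's expected payoff from R: p·(-4) + (1−p)·8 = -12p + 8
  the column player's expected payoff from L: p·0 + (1−p)·(-1) = p - 1
  -12p + 8 = p - 1  ⇒  -13p = -9  ⇒  p = 9/13.
At equilibrium the column player is indifferent across columns, so the column player's payoff equals the payoff from R: (9/13)·(-4) + (4/13)·8 = -4/13.

-4/13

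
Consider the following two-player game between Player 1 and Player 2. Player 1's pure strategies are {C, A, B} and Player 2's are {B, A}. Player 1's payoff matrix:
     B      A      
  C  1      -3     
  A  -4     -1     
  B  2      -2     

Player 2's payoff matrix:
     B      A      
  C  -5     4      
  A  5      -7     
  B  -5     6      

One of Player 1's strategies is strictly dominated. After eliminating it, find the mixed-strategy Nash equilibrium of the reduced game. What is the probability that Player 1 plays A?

Player 1's strategy C is strictly dominated by B: 2 > 1 and -2 > -3. Eliminate C.
For Player 2 to be willing to mix, Player 2 must be indifferent between B and A, which pins down Player 1's mix.
  Player 2's payoff from B: p·5 + (1−p)·(-5) = 10p - 5
  Player 2's payoff from A: p·(-7) + (1−p)·6 = -13p + 6
  10p - 5 = -13p + 6  ⇒  23p = 11  ⇒  p = 11/23.

p = 11/23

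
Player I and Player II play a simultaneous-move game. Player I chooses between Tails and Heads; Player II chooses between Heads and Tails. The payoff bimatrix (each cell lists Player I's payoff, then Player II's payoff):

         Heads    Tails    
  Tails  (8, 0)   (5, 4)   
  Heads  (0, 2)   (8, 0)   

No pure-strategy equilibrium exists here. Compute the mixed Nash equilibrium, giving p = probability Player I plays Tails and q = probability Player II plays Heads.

p = 1/3, q = 3/11

Player I's mix must leave Player II indifferent between Heads and Tails.
  Player II's payoff from Heads: p·0 + (1−p)·2 = -2p + 2
  Player II's payoff from Tails: p·4 + (1−p)·0 = 4p
  -2p + 2 = 4p  ⇒  -6p = -2  ⇒  p = 1/3.
For Player I to be willing to mix, Player I must be indifferent between Tails and Heads, which pins down Player II's mix.
  Player I's expected payoff from Tails: q·8 + (1−q)·5 = 3q + 5
  Player I's expected payoff from Heads: q·0 + (1−q)·8 = -8q + 8
  3q + 5 = -8q + 8  ⇒  11q = 3  ⇒  q = 3/11.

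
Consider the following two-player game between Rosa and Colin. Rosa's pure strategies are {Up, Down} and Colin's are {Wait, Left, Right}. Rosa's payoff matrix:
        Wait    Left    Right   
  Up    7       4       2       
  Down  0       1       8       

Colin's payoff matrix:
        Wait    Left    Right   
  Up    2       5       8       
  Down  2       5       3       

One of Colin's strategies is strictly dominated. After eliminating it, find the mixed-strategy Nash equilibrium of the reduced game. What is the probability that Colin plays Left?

q = 2/3

Colin's strategy Wait is strictly dominated by Left: 5 > 2 and 5 > 2. Eliminate Wait.
Colin's mix must leave Rosa indifferent between Up and Down.
  Rosa's expected payoff from Up: q·4 + (1−q)·2 = 2q + 2
  Rosa's expected payoff from Down: q·1 + (1−q)·8 = -7q + 8
  2q + 2 = -7q + 8  ⇒  9q = 6  ⇒  q = 2/3.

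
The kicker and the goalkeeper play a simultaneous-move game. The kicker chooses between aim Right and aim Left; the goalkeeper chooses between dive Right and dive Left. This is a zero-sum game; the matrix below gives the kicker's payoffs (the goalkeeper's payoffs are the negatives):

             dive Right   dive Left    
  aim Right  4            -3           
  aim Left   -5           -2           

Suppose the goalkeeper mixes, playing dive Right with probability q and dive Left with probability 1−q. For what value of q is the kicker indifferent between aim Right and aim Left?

The goalkeeper's mix must leave the kicker indifferent between aim Right and aim Left.
  the kicker's expected payoff from aim Right: q·4 + (1−q)·(-3) = 7q - 3
  the kicker's expected payoff from aim Left: q·(-5) + (1−q)·(-2) = -3q - 2
  7q - 3 = -3q - 2  ⇒  10q = 1  ⇒  q = 1/10.

q = 1/10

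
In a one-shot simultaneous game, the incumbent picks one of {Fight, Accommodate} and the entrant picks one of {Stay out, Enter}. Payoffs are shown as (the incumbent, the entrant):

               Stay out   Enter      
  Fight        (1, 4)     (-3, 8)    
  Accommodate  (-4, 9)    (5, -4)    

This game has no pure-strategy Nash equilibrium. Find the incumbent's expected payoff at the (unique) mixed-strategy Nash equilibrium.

For the incumbent to be willing to mix, the incumbent must be indifferent between Fight and Accommodate, which pins down the entrant's mix.
  the incumbent's payoff to Fight: q·1 + (1−q)·(-3) = 4q - 3
  the incumbent's payoff to Accommodate: q·(-4) + (1−q)·5 = -9q + 5
  4q - 3 = -9q + 5  ⇒  13q = 8  ⇒  q = 8/13.
At equilibrium the incumbent is indifferent across rows, so the incumbent's payoff equals the payoff from Fight: (8/13)·1 + (5/13)·(-3) = -7/13.

-7/13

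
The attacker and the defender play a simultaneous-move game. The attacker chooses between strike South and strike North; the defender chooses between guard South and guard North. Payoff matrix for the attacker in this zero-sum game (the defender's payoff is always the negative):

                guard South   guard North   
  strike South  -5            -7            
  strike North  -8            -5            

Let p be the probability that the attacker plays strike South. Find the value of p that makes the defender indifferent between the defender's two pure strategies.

The defender's indifference between guard South and guard North determines the attacker's mixing probability p:
  the defender's payoff to guard South: p·5 + (1−p)·8 = -3p + 8
  the defender's payoff to guard North: p·7 + (1−p)·5 = 2p + 5
  -3p + 8 = 2p + 5  ⇒  -5p = -3  ⇒  p = 3/5.

p = 3/5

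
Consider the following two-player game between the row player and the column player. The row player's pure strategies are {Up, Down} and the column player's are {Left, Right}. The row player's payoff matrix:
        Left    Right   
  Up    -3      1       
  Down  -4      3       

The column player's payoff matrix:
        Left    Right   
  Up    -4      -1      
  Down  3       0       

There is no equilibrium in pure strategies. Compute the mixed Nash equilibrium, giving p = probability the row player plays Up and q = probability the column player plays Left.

Set the column player's expected payoff from Left equal to that from Right:
  the column player's expected payoff from Left: p·(-4) + (1−p)·3 = -7p + 3
  the column player's expected payoff from Right: p·(-1) + (1−p)·0 = -p
  -7p + 3 = -p  ⇒  -6p = -3  ⇒  p = 1/2.
The row player's indifference between Up and Down determines the column player's mixing probability q:
  the row player's expected payoff from Up: q·(-3) + (1−q)·1 = -4q + 1
  the row player's expected payoff from Down: q·(-4) + (1−q)·3 = -7q + 3
  -4q + 1 = -7q + 3  ⇒  3q = 2  ⇒  q = 2/3.

p = 1/2, q = 2/3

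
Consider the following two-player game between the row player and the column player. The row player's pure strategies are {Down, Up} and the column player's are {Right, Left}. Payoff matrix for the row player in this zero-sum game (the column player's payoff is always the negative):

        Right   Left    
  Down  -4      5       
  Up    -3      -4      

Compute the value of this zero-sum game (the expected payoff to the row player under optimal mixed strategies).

Set the row player's expected payoff from Down equal to that from Up:
  the row player's expected payoff from Down: q·(-4) + (1−q)·5 = -9q + 5
  the row player's expected payoff from Up: q·(-3) + (1−q)·(-4) = q - 4
  -9q + 5 = q - 4  ⇒  -10q = -9  ⇒  q = 9/10.
The value is the row player's expected payoff against this mix (using Down): (9/10)·(-4) + (1/10)·5 = -31/10.

v = -31/10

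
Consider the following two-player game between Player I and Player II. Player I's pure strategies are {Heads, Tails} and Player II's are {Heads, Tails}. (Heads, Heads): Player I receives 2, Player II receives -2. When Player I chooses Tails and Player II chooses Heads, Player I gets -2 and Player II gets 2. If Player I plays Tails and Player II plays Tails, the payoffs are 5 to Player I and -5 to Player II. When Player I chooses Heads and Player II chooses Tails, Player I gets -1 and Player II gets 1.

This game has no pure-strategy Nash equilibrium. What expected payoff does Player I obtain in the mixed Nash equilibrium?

4/5

Set Player I's expected payoff from Heads equal to that from Tails:
  Player I's payoff from Heads: q·2 + (1−q)·(-1) = 3q - 1
  Player I's payoff from Tails: q·(-2) + (1−q)·5 = -7q + 5
  3q - 1 = -7q + 5  ⇒  10q = 6  ⇒  q = 3/5.
At equilibrium Player I is indifferent across rows, so Player I's payoff equals the payoff from Heads: (3/5)·2 + (2/5)·(-1) = 4/5.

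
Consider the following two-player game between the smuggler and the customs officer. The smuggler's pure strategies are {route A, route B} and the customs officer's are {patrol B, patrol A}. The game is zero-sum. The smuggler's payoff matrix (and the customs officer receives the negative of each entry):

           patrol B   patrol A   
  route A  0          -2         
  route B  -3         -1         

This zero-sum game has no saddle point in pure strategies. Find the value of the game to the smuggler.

In a mixed equilibrium the smuggler is indifferent between route A and route B; this condition fixes q.
  the smuggler's payoff from route A: q·0 + (1−q)·(-2) = 2q - 2
  the smuggler's payoff from route B: q·(-3) + (1−q)·(-1) = -2q - 1
  2q - 2 = -2q - 1  ⇒  4q = 1  ⇒  q = 1/4.
The value is the smuggler's expected payoff against this mix (using route A): (1/4)·0 + (3/4)·(-2) = -3/2.

v = -3/2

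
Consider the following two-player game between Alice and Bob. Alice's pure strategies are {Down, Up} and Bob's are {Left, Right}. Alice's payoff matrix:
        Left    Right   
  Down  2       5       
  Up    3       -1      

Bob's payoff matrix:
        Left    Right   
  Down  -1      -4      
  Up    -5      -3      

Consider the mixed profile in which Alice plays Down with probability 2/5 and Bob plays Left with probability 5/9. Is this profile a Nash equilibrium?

No

Given Bob's mix q = 5/9, Alice's payoff from Down is 10/3 but from Up is 11/9. Alice strictly prefers Down, so Alice would not mix.
So the proposed profile is not a Nash equilibrium.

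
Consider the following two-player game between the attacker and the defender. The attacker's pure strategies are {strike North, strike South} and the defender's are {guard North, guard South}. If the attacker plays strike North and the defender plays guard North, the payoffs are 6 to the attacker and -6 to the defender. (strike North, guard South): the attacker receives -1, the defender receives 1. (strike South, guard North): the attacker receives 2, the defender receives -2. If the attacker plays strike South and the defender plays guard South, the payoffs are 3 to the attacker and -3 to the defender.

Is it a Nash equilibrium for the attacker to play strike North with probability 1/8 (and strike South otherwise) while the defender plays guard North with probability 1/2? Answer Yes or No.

Yes

Check the defender's indifference given the attacker's mix p = 1/8:
  payoff from guard North = -5/2; payoff from guard South = -5/2 — equal.
Check the attacker's indifference given the defender's mix q = 1/2:
  payoff from strike North = 5/2; payoff from strike South = 5/2 — equal.
Both players are indifferent, so neither can profitably deviate.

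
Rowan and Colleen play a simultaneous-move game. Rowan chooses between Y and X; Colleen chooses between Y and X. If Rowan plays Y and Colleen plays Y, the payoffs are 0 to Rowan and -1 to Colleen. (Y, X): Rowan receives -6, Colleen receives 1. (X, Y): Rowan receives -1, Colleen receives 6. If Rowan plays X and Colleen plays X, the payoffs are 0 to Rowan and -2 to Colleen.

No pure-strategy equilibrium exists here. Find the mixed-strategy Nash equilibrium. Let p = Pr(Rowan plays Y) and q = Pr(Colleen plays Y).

Set Colleen's expected payoff from Y equal to that from X:
  Colleen's payoff from Y: p·(-1) + (1−p)·6 = -7p + 6
  Colleen's payoff from X: p·1 + (1−p)·(-2) = 3p - 2
  -7p + 6 = 3p - 2  ⇒  -10p = -8  ⇒  p = 4/5.
For Rowan to be willing to mix, Rowan must be indifferent between Y and X, which pins down Colleen's mix.
  Rowan's payoff from Y: q·0 + (1−q)·(-6) = 6q - 6
  Rowan's payoff from X: q·(-1) + (1−q)·0 = -q
  6q - 6 = -q  ⇒  7q = 6  ⇒  q = 6/7.

p = 4/5, q = 6/7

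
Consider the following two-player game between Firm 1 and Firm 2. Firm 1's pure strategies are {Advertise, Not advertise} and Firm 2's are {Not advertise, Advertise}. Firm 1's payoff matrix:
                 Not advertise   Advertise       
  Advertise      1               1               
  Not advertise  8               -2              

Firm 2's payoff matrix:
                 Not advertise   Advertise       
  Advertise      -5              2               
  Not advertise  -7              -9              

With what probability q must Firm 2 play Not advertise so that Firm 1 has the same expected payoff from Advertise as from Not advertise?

Set Firm 1's expected payoff from Advertise equal to that from Not advertise:
  Firm 1's payoff from Advertise: q·1 + (1−q)·1 = 1
  Firm 1's payoff from Not advertise: q·8 + (1−q)·(-2) = 10q - 2
  1 = 10q - 2  ⇒  -10q = -3  ⇒  q = 3/10.

q = 3/10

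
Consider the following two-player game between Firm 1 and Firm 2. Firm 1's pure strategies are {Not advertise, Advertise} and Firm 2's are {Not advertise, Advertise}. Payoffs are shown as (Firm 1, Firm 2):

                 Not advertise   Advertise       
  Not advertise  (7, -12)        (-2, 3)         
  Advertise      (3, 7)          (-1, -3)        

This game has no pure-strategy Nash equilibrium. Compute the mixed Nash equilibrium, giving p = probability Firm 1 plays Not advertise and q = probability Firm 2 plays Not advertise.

Firm 2's indifference between Not advertise and Advertise determines Firm 1's mixing probability p:
  Firm 2's expected payoff from Not advertise: p·(-12) + (1−p)·7 = -19p + 7
  Firm 2's expected payoff from Advertise: p·3 + (1−p)·(-3) = 6p - 3
  -19p + 7 = 6p - 3  ⇒  -25p = -10  ⇒  p = 2/5.
Firm 2's mix must leave Firm 1 indifferent between Not advertise and Advertise.
  Firm 1's payoff to Not advertise: q·7 + (1−q)·(-2) = 9q - 2
  Firm 1's payoff to Advertise: q·3 + (1−q)·(-1) = 4q - 1
  9q - 2 = 4q - 1  ⇒  5q = 1  ⇒  q = 1/5.

p = 2/5, q = 1/5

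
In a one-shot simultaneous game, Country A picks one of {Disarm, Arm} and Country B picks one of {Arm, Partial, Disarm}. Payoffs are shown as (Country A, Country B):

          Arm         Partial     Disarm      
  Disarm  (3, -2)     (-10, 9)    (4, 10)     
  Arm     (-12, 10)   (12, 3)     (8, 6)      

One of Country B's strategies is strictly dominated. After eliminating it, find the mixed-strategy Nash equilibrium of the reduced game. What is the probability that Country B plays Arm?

q = 4/19

Country B's strategy Partial is strictly dominated by Disarm: 10 > 9 and 6 > 3. Eliminate Partial.
For Country A to be willing to mix, Country A must be indifferent between Disarm and Arm, which pins down Country B's mix.
  Country A's payoff from Disarm: q·3 + (1−q)·4 = -q + 4
  Country A's payoff from Arm: q·(-12) + (1−q)·8 = -20q + 8
  -q + 4 = -20q + 8  ⇒  19q = 4  ⇒  q = 4/19.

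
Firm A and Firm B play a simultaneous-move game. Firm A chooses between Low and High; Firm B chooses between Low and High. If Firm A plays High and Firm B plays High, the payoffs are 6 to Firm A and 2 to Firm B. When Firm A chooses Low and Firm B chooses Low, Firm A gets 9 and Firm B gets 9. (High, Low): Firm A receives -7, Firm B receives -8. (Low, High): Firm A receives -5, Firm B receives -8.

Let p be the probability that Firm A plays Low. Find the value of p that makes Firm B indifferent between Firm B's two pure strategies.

p = 10/27

In a mixed equilibrium Firm B is indifferent between Low and High; this condition fixes p.
  Firm B's payoff from Low: p·9 + (1−p)·(-8) = 17p - 8
  Firm B's payoff from High: p·(-8) + (1−p)·2 = -10p + 2
  17p - 8 = -10p + 2  ⇒  27p = 10  ⇒  p = 10/27.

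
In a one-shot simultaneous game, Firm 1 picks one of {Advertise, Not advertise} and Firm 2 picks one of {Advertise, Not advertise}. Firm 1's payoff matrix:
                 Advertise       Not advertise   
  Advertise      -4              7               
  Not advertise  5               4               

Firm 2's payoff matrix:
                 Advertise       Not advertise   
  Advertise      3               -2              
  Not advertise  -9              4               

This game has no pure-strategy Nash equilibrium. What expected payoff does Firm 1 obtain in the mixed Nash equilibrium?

17/4

For Firm 1 to be willing to mix, Firm 1 must be indifferent between Advertise and Not advertise, which pins down Firm 2's mix.
  Firm 1's payoff to Advertise: q·(-4) + (1−q)·7 = -11q + 7
  Firm 1's payoff to Not advertise: q·5 + (1−q)·4 = q + 4
  -11q + 7 = q + 4  ⇒  -12q = -3  ⇒  q = 1/4.
At equilibrium Firm 1 is indifferent across rows, so Firm 1's payoff equals the payoff from Advertise: (1/4)·(-4) + (3/4)·7 = 17/4.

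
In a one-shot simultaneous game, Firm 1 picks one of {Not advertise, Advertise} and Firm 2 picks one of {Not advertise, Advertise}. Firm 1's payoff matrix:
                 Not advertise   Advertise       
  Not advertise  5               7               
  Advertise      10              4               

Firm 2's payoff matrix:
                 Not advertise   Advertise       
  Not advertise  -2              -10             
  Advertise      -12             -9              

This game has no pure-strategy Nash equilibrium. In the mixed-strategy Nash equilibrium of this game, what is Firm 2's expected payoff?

Set Firm 2's expected payoff from Not advertise equal to that from Advertise:
  Firm 2's payoff from Not advertise: p·(-2) + (1−p)·(-12) = 10p - 12
  Firm 2's payoff from Advertise: p·(-10) + (1−p)·(-9) = -p - 9
  10p - 12 = -p - 9  ⇒  11p = 3  ⇒  p = 3/11.
At equilibrium Firm 2 is indifferent across columns, so Firm 2's payoff equals the payoff from Not advertise: (3/11)·(-2) + (8/11)·(-12) = -102/11.

-102/11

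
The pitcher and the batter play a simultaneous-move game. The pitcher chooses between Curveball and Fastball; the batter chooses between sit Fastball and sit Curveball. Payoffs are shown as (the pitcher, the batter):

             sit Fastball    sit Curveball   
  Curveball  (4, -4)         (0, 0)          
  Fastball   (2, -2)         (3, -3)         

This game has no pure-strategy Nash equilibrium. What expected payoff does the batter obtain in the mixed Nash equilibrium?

For the batter to be willing to mix, the batter must be indifferent between sit Fastball and sit Curveball, which pins down the pitcher's mix.
  the batter's payoff from sit Fastball: p·(-4) + (1−p)·(-2) = -2p - 2
  the batter's payoff from sit Curveball: p·0 + (1−p)·(-3) = 3p - 3
  -2p - 2 = 3p - 3  ⇒  -5p = -1  ⇒  p = 1/5.
At equilibrium the batter is indifferent across columns, so the batter's payoff equals the payoff from sit Fastball: (1/5)·(-4) + (4/5)·(-2) = -12/5.

-12/5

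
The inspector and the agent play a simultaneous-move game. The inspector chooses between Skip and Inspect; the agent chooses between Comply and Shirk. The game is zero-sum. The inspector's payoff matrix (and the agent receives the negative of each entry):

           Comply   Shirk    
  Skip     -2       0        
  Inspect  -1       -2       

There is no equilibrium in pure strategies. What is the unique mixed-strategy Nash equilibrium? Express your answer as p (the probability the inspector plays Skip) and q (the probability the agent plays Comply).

p = 1/3, q = 2/3

For the agent to be willing to mix, the agent must be indifferent between Comply and Shirk, which pins down the inspector's mix.
  the agent's payoff to Comply: p·2 + (1−p)·1 = p + 1
  the agent's payoff to Shirk: p·0 + (1−p)·2 = -2p + 2
  p + 1 = -2p + 2  ⇒  3p = 1  ⇒  p = 1/3.
In a mixed equilibrium the inspector is indifferent between Skip and Inspect; this condition fixes q.
  the inspector's payoff to Skip: q·(-2) + (1−q)·0 = -2q
  the inspector's payoff to Inspect: q·(-1) + (1−q)·(-2) = q - 2
  -2q = q - 2  ⇒  -3q = -2  ⇒  q = 2/3.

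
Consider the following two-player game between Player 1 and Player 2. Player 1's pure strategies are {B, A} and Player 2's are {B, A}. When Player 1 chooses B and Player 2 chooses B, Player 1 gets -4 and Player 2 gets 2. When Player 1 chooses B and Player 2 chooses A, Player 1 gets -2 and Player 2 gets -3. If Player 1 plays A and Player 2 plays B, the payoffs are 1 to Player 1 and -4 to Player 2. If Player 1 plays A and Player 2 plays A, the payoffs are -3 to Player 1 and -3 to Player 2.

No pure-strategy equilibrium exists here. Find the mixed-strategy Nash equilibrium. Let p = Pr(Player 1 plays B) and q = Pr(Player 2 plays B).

Player 1's mix must leave Player 2 indifferent between B and A.
  Player 2's expected payoff from B: p·2 + (1−p)·(-4) = 6p - 4
  Player 2's expected payoff from A: p·(-3) + (1−p)·(-3) = -3
  6p - 4 = -3  ⇒  6p = 1  ⇒  p = 1/6.
Player 1's indifference between B and A determines Player 2's mixing probability q:
  Player 1's expected payoff from B: q·(-4) + (1−q)·(-2) = -2q - 2
  Player 1's expected payoff from A: q·1 + (1−q)·(-3) = 4q - 3
  -2q - 2 = 4q - 3  ⇒  -6q = -1  ⇒  q = 1/6.

p = 1/6, q = 1/6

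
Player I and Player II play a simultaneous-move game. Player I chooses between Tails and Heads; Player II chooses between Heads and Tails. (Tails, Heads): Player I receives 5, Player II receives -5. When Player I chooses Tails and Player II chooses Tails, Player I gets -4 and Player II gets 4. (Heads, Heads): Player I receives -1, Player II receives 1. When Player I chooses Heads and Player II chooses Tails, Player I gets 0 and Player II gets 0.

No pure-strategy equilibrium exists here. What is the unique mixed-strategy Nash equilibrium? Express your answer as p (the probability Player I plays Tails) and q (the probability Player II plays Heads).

p = 1/10, q = 2/5

In a mixed equilibrium Player II is indifferent between Heads and Tails; this condition fixes p.
  Player II's payoff from Heads: p·(-5) + (1−p)·1 = -6p + 1
  Player II's payoff from Tails: p·4 + (1−p)·0 = 4p
  -6p + 1 = 4p  ⇒  -10p = -1  ⇒  p = 1/10.
Player I's indifference between Tails and Heads determines Player II's mixing probability q:
  Player I's payoff from Tails: q·5 + (1−q)·(-4) = 9q - 4
  Player I's payoff from Heads: q·(-1) + (1−q)·0 = -q
  9q - 4 = -q  ⇒  10q = 4  ⇒  q = 2/5.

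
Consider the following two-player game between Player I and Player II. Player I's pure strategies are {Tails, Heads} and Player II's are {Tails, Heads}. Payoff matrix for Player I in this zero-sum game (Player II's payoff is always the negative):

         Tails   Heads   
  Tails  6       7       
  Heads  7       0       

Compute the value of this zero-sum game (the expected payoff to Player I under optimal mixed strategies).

v = 49/8

In a mixed equilibrium Player I is indifferent between Tails and Heads; this condition fixes q.
  Player I's payoff to Tails: q·6 + (1−q)·7 = -q + 7
  Player I's payoff to Heads: q·7 + (1−q)·0 = 7q
  -q + 7 = 7q  ⇒  -8q = -7  ⇒  q = 7/8.
The value is Player I's expected payoff against this mix (using Tails): (7/8)·6 + (1/8)·7 = 49/8.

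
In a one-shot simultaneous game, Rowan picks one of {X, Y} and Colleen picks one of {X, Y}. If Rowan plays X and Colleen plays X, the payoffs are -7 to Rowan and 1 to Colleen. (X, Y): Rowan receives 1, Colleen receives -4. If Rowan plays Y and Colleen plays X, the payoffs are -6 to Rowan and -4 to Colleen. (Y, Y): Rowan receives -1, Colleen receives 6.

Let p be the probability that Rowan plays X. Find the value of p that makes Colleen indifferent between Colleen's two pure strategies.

For Colleen to be willing to mix, Colleen must be indifferent between X and Y, which pins down Rowan's mix.
  Colleen's expected payoff from X: p·1 + (1−p)·(-4) = 5p - 4
  Colleen's expected payoff from Y: p·(-4) + (1−p)·6 = -10p + 6
  5p - 4 = -10p + 6  ⇒  15p = 10  ⇒  p = 2/3.

p = 2/3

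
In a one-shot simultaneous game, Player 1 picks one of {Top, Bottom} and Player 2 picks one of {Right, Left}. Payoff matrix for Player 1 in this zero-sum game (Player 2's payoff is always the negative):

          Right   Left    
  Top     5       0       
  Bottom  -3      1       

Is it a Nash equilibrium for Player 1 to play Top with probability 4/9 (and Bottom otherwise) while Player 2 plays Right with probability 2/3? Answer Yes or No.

No

Given Player 2's mix q = 2/3, Player 1's payoff from Top is 10/3 but from Bottom is -5/3. Player 1 strictly prefers Top, so Player 1 would not mix.
So the proposed profile is not a Nash equilibrium.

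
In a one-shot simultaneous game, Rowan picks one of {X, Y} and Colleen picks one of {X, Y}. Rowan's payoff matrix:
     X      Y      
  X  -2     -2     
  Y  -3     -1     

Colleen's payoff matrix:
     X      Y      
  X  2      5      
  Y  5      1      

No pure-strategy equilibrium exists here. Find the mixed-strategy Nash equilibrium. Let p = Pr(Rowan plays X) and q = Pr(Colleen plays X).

p = 4/7, q = 1/2

For Colleen to be willing to mix, Colleen must be indifferent between X and Y, which pins down Rowan's mix.
  Colleen's payoff to X: p·2 + (1−p)·5 = -3p + 5
  Colleen's payoff to Y: p·5 + (1−p)·1 = 4p + 1
  -3p + 5 = 4p + 1  ⇒  -7p = -4  ⇒  p = 4/7.
In a mixed equilibrium Rowan is indifferent between X and Y; this condition fixes q.
  Rowan's payoff to X: q·(-2) + (1−q)·(-2) = -2
  Rowan's payoff to Y: q·(-3) + (1−q)·(-1) = -2q - 1
  -2 = -2q - 1  ⇒  2q = 1  ⇒  q = 1/2.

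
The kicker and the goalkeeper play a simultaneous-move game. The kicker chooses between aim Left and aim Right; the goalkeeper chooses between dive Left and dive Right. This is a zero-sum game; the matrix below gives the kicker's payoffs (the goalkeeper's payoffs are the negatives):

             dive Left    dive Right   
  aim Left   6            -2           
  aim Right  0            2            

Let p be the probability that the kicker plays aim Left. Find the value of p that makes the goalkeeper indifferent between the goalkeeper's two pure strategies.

p = 1/5

In a mixed equilibrium the goalkeeper is indifferent between dive Left and dive Right; this condition fixes p.
  the goalkeeper's payoff from dive Left: p·(-6) + (1−p)·0 = -6p
  the goalkeeper's payoff from dive Right: p·2 + (1−p)·(-2) = 4p - 2
  -6p = 4p - 2  ⇒  -10p = -2  ⇒  p = 1/5.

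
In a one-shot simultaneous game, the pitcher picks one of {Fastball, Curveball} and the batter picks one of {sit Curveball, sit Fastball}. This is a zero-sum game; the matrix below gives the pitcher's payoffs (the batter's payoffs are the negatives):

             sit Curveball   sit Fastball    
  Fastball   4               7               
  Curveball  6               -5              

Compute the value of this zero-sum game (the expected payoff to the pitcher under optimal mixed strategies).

v = 31/7

Set the pitcher's expected payoff from Fastball equal to that from Curveball:
  the pitcher's payoff from Fastball: q·4 + (1−q)·7 = -3q + 7
  the pitcher's payoff from Curveball: q·6 + (1−q)·(-5) = 11q - 5
  -3q + 7 = 11q - 5  ⇒  -14q = -12  ⇒  q = 6/7.
The value is the pitcher's expected payoff against this mix (using Fastball): (6/7)·4 + (1/7)·7 = 31/7.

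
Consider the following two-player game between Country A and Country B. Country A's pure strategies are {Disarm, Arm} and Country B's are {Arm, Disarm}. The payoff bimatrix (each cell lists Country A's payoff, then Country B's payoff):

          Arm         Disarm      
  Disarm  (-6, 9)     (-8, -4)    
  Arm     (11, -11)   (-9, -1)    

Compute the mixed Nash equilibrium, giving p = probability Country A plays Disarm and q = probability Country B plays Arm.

p = 10/23, q = 1/18

Country B's indifference between Arm and Disarm determines Country A's mixing probability p:
  Country B's payoff from Arm: p·9 + (1−p)·(-11) = 20p - 11
  Country B's payoff from Disarm: p·(-4) + (1−p)·(-1) = -3p - 1
  20p - 11 = -3p - 1  ⇒  23p = 10  ⇒  p = 10/23.
Set Country A's expected payoff from Disarm equal to that from Arm:
  Country A's expected payoff from Disarm: q·(-6) + (1−q)·(-8) = 2q - 8
  Country A's expected payoff from Arm: q·11 + (1−q)·(-9) = 20q - 9
  2q - 8 = 20q - 9  ⇒  -18q = -1  ⇒  q = 1/18.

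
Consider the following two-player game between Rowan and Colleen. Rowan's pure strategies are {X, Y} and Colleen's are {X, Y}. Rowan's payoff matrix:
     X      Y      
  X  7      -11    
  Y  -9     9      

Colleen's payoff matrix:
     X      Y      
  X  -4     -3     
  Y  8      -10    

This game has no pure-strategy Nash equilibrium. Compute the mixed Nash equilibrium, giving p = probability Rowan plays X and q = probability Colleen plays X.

Colleen's indifference between X and Y determines Rowan's mixing probability p:
  Colleen's payoff from X: p·(-4) + (1−p)·8 = -12p + 8
  Colleen's payoff from Y: p·(-3) + (1−p)·(-10) = 7p - 10
  -12p + 8 = 7p - 10  ⇒  -19p = -18  ⇒  p = 18/19.
Rowan's indifference between X and Y determines Colleen's mixing probability q:
  Rowan's expected payoff from X: q·7 + (1−q)·(-11) = 18q - 11
  Rowan's expected payoff from Y: q·(-9) + (1−q)·9 = -18q + 9
  18q - 11 = -18q + 9  ⇒  36q = 20  ⇒  q = 5/9.

p = 18/19, q = 5/9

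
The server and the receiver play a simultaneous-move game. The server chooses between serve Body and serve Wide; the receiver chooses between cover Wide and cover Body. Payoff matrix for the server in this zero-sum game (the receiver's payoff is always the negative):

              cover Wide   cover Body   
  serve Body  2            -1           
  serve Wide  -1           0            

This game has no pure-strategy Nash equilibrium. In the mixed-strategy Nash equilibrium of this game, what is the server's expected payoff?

-1/4

Set the server's expected payoff from serve Body equal to that from serve Wide:
  the server's payoff from serve Body: q·2 + (1−q)·(-1) = 3q - 1
  the server's payoff from serve Wide: q·(-1) + (1−q)·0 = -q
  3q - 1 = -q  ⇒  4q = 1  ⇒  q = 1/4.
At equilibrium the server is indifferent across rows, so the server's payoff equals the payoff from serve Body: (1/4)·2 + (3/4)·(-1) = -1/4.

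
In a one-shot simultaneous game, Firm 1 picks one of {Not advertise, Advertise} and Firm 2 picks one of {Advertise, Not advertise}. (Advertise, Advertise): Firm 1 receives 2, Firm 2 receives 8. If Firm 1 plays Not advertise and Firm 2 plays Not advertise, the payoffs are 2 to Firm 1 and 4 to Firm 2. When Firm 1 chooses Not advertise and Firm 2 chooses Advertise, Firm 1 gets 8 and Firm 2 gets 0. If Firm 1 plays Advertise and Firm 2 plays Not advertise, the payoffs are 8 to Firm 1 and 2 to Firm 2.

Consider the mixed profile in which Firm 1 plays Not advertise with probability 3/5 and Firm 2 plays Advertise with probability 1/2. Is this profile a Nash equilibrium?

Yes

Check Firm 2's indifference given Firm 1's mix p = 3/5:
  payoff from Advertise = 16/5; payoff from Not advertise = 16/5 — equal.
Check Firm 1's indifference given Firm 2's mix q = 1/2:
  payoff from Not advertise = 5; payoff from Advertise = 5 — equal.
Both players are indifferent, so neither can profitably deviate.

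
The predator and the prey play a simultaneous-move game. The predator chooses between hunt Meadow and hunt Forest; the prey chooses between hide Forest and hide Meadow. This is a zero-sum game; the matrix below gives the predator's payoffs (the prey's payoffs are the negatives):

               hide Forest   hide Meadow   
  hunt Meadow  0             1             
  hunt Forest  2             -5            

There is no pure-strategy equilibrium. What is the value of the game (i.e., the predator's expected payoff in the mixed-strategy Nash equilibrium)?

v = 1/4

The prey's mix must leave the predator indifferent between hunt Meadow and hunt Forest.
  the predator's payoff from hunt Meadow: q·0 + (1−q)·1 = -q + 1
  the predator's payoff from hunt Forest: q·2 + (1−q)·(-5) = 7q - 5
  -q + 1 = 7q - 5  ⇒  -8q = -6  ⇒  q = 3/4.
The value is the predator's expected payoff against this mix (using hunt Meadow): (3/4)·0 + (1/4)·1 = 1/4.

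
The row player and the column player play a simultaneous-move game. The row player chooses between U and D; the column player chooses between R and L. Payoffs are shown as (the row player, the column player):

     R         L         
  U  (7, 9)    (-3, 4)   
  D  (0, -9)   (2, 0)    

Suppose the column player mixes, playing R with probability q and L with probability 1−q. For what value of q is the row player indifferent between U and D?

q = 5/12

For the row player to be willing to mix, the row player must be indifferent between U and D, which pins down the column player's mix.
  the row player's expected payoff from U: q·7 + (1−q)·(-3) = 10q - 3
  the row player's expected payoff from D: q·0 + (1−q)·2 = -2q + 2
  10q - 3 = -2q + 2  ⇒  12q = 5  ⇒  q = 5/12.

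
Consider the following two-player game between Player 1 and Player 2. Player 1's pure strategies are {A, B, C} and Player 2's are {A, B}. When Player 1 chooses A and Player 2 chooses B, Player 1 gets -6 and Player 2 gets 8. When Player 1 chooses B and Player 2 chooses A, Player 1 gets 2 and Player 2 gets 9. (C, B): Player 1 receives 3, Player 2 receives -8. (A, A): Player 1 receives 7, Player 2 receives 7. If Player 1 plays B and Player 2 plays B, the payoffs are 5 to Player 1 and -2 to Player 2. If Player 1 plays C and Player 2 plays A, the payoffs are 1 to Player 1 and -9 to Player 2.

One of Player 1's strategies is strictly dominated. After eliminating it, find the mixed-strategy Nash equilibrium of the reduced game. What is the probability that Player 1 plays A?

Player 1's strategy C is strictly dominated by B: 2 > 1 and 5 > 3. Eliminate C.
In a mixed equilibrium Player 2 is indifferent between A and B; this condition fixes p.
  Player 2's payoff from A: p·7 + (1−p)·9 = -2p + 9
  Player 2's payoff from B: p·8 + (1−p)·(-2) = 10p - 2
  -2p + 9 = 10p - 2  ⇒  -12p = -11  ⇒  p = 11/12.

p = 11/12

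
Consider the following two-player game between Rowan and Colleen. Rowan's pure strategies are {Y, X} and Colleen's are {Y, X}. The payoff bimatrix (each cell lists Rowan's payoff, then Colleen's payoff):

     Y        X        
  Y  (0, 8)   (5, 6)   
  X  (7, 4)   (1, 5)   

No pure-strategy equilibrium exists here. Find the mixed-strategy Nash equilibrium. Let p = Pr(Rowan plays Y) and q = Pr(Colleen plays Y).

For Colleen to be willing to mix, Colleen must be indifferent between Y and X, which pins down Rowan's mix.
  Colleen's expected payoff from Y: p·8 + (1−p)·4 = 4p + 4
  Colleen's expected payoff from X: p·6 + (1−p)·5 = p + 5
  4p + 4 = p + 5  ⇒  3p = 1  ⇒  p = 1/3.
Set Rowan's expected payoff from Y equal to that from X:
  Rowan's payoff to Y: q·0 + (1−q)·5 = -5q + 5
  Rowan's payoff to X: q·7 + (1−q)·1 = 6q + 1
  -5q + 5 = 6q + 1  ⇒  -11q = -4  ⇒  q = 4/11.

p = 1/3, q = 4/11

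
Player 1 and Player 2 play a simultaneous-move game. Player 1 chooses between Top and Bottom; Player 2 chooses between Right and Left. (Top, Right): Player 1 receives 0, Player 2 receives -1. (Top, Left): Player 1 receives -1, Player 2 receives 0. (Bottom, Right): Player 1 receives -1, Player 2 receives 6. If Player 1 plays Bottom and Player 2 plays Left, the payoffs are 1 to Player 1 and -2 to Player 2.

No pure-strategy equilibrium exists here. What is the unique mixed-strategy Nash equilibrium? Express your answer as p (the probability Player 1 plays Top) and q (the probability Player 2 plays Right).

Player 2's indifference between Right and Left determines Player 1's mixing probability p:
  Player 2's payoff from Right: p·(-1) + (1−p)·6 = -7p + 6
  Player 2's payoff from Left: p·0 + (1−p)·(-2) = 2p - 2
  -7p + 6 = 2p - 2  ⇒  -9p = -8  ⇒  p = 8/9.
Set Player 1's expected payoff from Top equal to that from Bottom:
  Player 1's payoff to Top: q·0 + (1−q)·(-1) = q - 1
  Player 1's payoff to Bottom: q·(-1) + (1−q)·1 = -2q + 1
  q - 1 = -2q + 1  ⇒  3q = 2  ⇒  q = 2/3.

p = 8/9, q = 2/3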